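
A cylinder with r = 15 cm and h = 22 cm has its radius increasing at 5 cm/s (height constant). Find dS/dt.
520π cm²/s

S = 2πrh + 2πr² (lateral + bases)
dS/dt = (2πh + 4πr)·dr/dt = (2π·22 + 4π·15)·5
= 520π cm²/s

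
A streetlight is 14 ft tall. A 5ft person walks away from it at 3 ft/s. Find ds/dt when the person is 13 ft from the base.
5/3 ft/s

By similar triangles: 14/(x+s) = 5/s
Solving: s = 5x/9
ds/dt = 5/9 · dx/dt = 5/9 · 3 = 5/3 ft/s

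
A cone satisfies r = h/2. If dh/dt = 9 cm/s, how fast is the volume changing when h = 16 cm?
576π cm³/s

V = (1/3)π(h/2)²h = πh³/12
dV/dt = πh²/4 · 9
At h = 16: dV/dt = 576π cm³/s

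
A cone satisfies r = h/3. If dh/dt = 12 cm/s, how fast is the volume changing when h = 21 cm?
588π cm³/s

V = (1/3)π(h/3)²h = πh³/27
dV/dt = πh²/9 · 12
At h = 21: dV/dt = 588π cm³/s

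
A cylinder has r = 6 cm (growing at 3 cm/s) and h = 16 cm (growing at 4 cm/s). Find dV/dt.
720π cm³/s

V = πr²h
dV/dt = 2πrh·dr/dt + πr²·dh/dt
= 2π(6)(16)(3) + π(6)²(4)
= 720π cm³/s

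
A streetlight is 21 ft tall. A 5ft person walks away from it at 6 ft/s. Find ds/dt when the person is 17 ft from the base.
15/8 ft/s

By similar triangles: 21/(x+s) = 5/s
Solving: s = 5x/16
ds/dt = 5/16 · dx/dt = 5/16 · 6 = 15/8 ft/s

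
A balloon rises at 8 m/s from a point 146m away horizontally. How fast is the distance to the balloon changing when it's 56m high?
224√6113/6113 ≈ 2.865 m/s

z² = 146² + y²
z = √(146² + 56²) = 2√6113
dz/dt = y/z · dy/dt = 56/(2√6113) · 8 = 224√6113/6113 ≈ 2.865 m/s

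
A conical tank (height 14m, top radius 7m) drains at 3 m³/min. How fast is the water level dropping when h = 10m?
3/(25π) ≈ 0.0382 m/min

r/h = 7/14, so r = (1/2)h
V = (1/3)πr²h = (1/3)π((1/2)h)²h = (1/12)πh³
dV/dh = (1/4)πh²
dh/dt = (dV/dt)/(dV/dh) = -3/((1/4)π·10²) = -3/(25π) m/min
The level is dropping at 3/(25π) ≈ 0.0382 m/min.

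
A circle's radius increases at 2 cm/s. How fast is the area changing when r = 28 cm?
112π cm²/s

A = πr²
dA/dt = 2πr · dr/dt = 2π(28)(2) = 112π cm²/s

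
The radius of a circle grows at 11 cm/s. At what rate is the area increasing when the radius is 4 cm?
88π cm²/s

A = πr²
dA/dt = 2πr · dr/dt = 2π(4)(11) = 88π cm²/s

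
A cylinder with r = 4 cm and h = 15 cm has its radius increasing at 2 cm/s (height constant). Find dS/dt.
92π cm²/s

S = 2πrh + 2πr² (lateral + bases)
dS/dt = (2πh + 4πr)·dr/dt = (2π·15 + 4π·4)·2
= 92π cm²/s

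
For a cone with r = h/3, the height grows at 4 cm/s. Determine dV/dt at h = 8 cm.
256π/9 cm³/s

V = (1/3)π(h/3)²h = πh³/27
dV/dt = πh²/9 · 4
At h = 8: dV/dt = 256π/9 cm³/s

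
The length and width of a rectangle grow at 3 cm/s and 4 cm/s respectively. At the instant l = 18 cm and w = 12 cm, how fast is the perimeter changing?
14 cm/s

P = 2(l + w)
dP/dt = 2(dl/dt + dw/dt) = 2(3 + 4) = 14 cm/s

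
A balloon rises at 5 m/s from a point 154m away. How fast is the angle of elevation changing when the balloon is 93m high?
0.023791 rad/s

tan(θ) = y/154
sec²(θ) · dθ/dt = (1/154) · dy/dt
dθ/dt = cos²(θ)/154 · 5 = 154/(154² + 93²) · 5
dθ/dt = 0.023791 rad/s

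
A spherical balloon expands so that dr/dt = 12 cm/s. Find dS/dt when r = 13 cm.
1248π cm²/s

S = 4πr²
dS/dt = dS/dr · dr/dt = 8πr · 12
At r = 13: dS/dt = 1248π cm²/s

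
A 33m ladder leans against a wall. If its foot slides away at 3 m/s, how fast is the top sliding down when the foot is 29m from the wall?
87√62/124 ≈ 5.525 m/s

x² + y² = 33²
2x·dx/dt + 2y·dy/dt = 0
dy/dt = -x/y · dx/dt = -29/(2√62) · 3 = -87√62/124 m/s
The top is descending at 87√62/124 ≈ 5.525 m/s.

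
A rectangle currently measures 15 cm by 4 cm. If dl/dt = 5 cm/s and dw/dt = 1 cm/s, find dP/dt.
12 cm/s

P = 2(l + w)
dP/dt = 2(dl/dt + dw/dt) = 2(5 + 1) = 12 cm/s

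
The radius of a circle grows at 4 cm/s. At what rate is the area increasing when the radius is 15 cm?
120π cm²/s

A = πr²
dA/dt = 2πr · dr/dt = 2π(15)(4) = 120π cm²/s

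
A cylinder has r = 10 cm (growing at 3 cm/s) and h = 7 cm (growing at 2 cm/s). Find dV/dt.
620π cm³/s

V = πr²h
dV/dt = 2πrh·dr/dt + πr²·dh/dt
= 2π(10)(7)(3) + π(10)²(2)
= 620π cm³/s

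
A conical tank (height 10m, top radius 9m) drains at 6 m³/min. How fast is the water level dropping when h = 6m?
50/(243π) ≈ 0.0655 m/min

r/h = 9/10, so r = (9/10)h
V = (1/3)πr²h = (1/3)π((9/10)h)²h = (27/100)πh³
dV/dh = (81/100)πh²
dh/dt = (dV/dt)/(dV/dh) = -6/((81/100)π·6²) = -50/(243π) m/min
The level is dropping at 50/(243π) ≈ 0.0655 m/min.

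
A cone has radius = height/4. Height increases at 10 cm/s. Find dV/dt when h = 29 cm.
4205π/8 cm³/s

V = (1/3)π(h/4)²h = πh³/48
dV/dt = πh²/16 · 10
At h = 29: dV/dt = 4205π/8 cm³/s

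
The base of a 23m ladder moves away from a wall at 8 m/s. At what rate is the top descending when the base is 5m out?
10√14/21 ≈ 1.782 m/s

x² + y² = 23²
2x·dx/dt + 2y·dy/dt = 0
dy/dt = -x/y · dx/dt = -5/(6√14) · 8 = -10√14/21 m/s
The top is descending at 10√14/21 ≈ 1.782 m/s.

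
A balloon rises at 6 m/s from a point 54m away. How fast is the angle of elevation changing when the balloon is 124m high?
0.017713 rad/s

tan(θ) = y/54
sec²(θ) · dθ/dt = (1/54) · dy/dt
dθ/dt = cos²(θ)/54 · 6 = 54/(54² + 124²) · 6
dθ/dt = 0.017713 rad/s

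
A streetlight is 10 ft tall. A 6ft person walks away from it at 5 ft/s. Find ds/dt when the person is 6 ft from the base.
15/2 ft/s

By similar triangles: 10/(x+s) = 6/s
Solving: s = 6x/4
ds/dt = 6/4 · dx/dt = 3/2 · 5 = 15/2 ft/s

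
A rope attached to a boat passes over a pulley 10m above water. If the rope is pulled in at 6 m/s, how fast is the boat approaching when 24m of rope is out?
72√119/119 ≈ 6.6 m/s

rope² = x² + 10²
x = √(24² - 10²) = 2√119
dx/dt = (rope/x) · d(rope)/dt = (24/(2√119)) · (-6) = -72√119/119 m/s
The boat approaches at 72√119/119 ≈ 6.6 m/s.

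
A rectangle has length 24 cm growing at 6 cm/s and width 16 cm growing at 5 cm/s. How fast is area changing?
216 cm²/s

A = lw
dA/dt = w·dl/dt + l·dw/dt = 16·6 + 24·5 = 216 cm²/s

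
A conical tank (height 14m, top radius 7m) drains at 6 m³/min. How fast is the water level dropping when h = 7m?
24/(49π) ≈ 0.1559 m/min

r/h = 7/14, so r = (1/2)h
V = (1/3)πr²h = (1/3)π((1/2)h)²h = (1/12)πh³
dV/dh = (1/4)πh²
dh/dt = (dV/dt)/(dV/dh) = -6/((1/4)π·7²) = -24/(49π) m/min
The level is dropping at 24/(49π) ≈ 0.1559 m/min.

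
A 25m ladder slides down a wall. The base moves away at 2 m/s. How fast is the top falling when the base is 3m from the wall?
3√154/154 ≈ 0.2417 m/s

x² + y² = 25²
2x·dx/dt + 2y·dy/dt = 0
dy/dt = -x/y · dx/dt = -3/(2√154) · 2 = -3√154/154 m/s
The top is descending at 3√154/154 ≈ 0.2417 m/s.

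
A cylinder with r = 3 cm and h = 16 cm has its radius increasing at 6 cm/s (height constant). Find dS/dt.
264π cm²/s

S = 2πrh + 2πr² (lateral + bases)
dS/dt = (2πh + 4πr)·dr/dt = (2π·16 + 4π·3)·6
= 264π cm²/s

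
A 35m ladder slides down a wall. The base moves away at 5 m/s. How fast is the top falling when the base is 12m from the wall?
60√1081/1081 ≈ 1.825 m/s

x² + y² = 35²
2x·dx/dt + 2y·dy/dt = 0
dy/dt = -x/y · dx/dt = -12/√1081 · 5 = -60√1081/1081 m/s
The top is descending at 60√1081/1081 ≈ 1.825 m/s.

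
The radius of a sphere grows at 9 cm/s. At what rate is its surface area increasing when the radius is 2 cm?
144π cm²/s

S = 4πr²
dS/dt = dS/dr · dr/dt = 8πr · 9
At r = 2: dS/dt = 144π cm²/s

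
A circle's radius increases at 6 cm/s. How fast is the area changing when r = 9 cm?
108π cm²/s

A = πr²
dA/dt = 2πr · dr/dt = 2π(9)(6) = 108π cm²/s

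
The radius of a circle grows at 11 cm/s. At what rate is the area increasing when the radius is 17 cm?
374π cm²/s

A = πr²
dA/dt = 2πr · dr/dt = 2π(17)(11) = 374π cm²/s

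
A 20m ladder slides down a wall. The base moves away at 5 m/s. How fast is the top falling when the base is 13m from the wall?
65√231/231 ≈ 4.277 m/s

x² + y² = 20²
2x·dx/dt + 2y·dy/dt = 0
dy/dt = -x/y · dx/dt = -13/√231 · 5 = -65√231/231 m/s
The top is descending at 65√231/231 ≈ 4.277 m/s.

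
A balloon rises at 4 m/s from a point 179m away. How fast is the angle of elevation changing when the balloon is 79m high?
0.018703 rad/s

tan(θ) = y/179
sec²(θ) · dθ/dt = (1/179) · dy/dt
dθ/dt = cos²(θ)/179 · 4 = 179/(179² + 79²) · 4
dθ/dt = 0.018703 rad/s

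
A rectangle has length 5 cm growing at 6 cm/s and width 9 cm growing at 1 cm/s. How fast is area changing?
59 cm²/s

A = lw
dA/dt = w·dl/dt + l·dw/dt = 9·6 + 5·1 = 59 cm²/s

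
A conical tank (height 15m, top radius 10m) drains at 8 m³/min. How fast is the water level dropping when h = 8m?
9/(32π) ≈ 0.08952 m/min

r/h = 10/15, so r = (2/3)h
V = (1/3)πr²h = (1/3)π((2/3)h)²h = (4/27)πh³
dV/dh = (4/9)πh²
dh/dt = (dV/dt)/(dV/dh) = -8/((4/9)π·8²) = -9/(32π) m/min
The level is dropping at 9/(32π) ≈ 0.08952 m/min.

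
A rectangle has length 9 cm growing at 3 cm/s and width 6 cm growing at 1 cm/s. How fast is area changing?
27 cm²/s

A = lw
dA/dt = w·dl/dt + l·dw/dt = 6·3 + 9·1 = 27 cm²/s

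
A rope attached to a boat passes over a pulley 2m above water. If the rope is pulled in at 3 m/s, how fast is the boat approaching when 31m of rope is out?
31√957/319 ≈ 3.006 m/s

rope² = x² + 2²
x = √(31² - 2²) = √957
dx/dt = (rope/x) · d(rope)/dt = (31/√957) · (-3) = -31√957/319 m/s
The boat approaches at 31√957/319 ≈ 3.006 m/s.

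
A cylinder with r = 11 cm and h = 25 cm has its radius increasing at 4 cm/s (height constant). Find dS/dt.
376π cm²/s

S = 2πrh + 2πr² (lateral + bases)
dS/dt = (2πh + 4πr)·dr/dt = (2π·25 + 4π·11)·4
= 376π cm²/s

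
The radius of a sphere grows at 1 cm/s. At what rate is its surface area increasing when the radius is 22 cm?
176π cm²/s

S = 4πr²
dS/dt = dS/dr · dr/dt = 8πr · 1
At r = 22: dS/dt = 176π cm²/s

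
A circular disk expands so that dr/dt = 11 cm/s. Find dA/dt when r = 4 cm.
88π cm²/s

A = πr²
dA/dt = 2πr · dr/dt = 2π(4)(11) = 88π cm²/s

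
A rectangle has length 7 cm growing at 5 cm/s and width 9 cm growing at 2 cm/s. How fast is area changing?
59 cm²/s

A = lw
dA/dt = w·dl/dt + l·dw/dt = 9·5 + 7·2 = 59 cm²/s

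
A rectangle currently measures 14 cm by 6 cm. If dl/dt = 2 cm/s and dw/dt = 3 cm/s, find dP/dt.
10 cm/s

P = 2(l + w)
dP/dt = 2(dl/dt + dw/dt) = 2(2 + 3) = 10 cm/s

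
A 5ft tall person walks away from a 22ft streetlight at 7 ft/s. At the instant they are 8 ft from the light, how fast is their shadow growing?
35/17 ft/s

By similar triangles: 22/(x+s) = 5/s
Solving: s = 5x/17
ds/dt = 5/17 · dx/dt = 5/17 · 7 = 35/17 ft/s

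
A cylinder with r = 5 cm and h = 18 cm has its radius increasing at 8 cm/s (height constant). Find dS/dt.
448π cm²/s

S = 2πrh + 2πr² (lateral + bases)
dS/dt = (2πh + 4πr)·dr/dt = (2π·18 + 4π·5)·8
= 448π cm²/s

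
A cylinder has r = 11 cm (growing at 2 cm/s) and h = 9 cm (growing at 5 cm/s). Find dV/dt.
1001π cm³/s

V = πr²h
dV/dt = 2πrh·dr/dt + πr²·dh/dt
= 2π(11)(9)(2) + π(11)²(5)
= 1001π cm³/s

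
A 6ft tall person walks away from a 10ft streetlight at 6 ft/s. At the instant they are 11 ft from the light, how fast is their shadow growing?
9 ft/s

By similar triangles: 10/(x+s) = 6/s
Solving: s = 6x/4
ds/dt = 6/4 · dx/dt = 3/2 · 6 = 9 ft/s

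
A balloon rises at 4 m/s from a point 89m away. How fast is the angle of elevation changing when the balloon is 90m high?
0.022221 rad/s

tan(θ) = y/89
sec²(θ) · dθ/dt = (1/89) · dy/dt
dθ/dt = cos²(θ)/89 · 4 = 89/(89² + 90²) · 4
dθ/dt = 0.022221 rad/s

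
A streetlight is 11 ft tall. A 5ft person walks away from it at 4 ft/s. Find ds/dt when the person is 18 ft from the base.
10/3 ft/s

By similar triangles: 11/(x+s) = 5/s
Solving: s = 5x/6
ds/dt = 5/6 · dx/dt = 5/6 · 4 = 10/3 ft/s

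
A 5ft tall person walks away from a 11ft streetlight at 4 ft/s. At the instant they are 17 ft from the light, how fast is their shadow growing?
10/3 ft/s

By similar triangles: 11/(x+s) = 5/s
Solving: s = 5x/6
ds/dt = 5/6 · dx/dt = 5/6 · 4 = 10/3 ft/s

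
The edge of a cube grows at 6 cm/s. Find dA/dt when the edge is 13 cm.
936 cm²/s

A = 6s²
dA/dt = 12s · ds/dt = 12·13·6 = 936 cm²/s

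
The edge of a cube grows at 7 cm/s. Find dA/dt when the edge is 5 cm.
420 cm²/s

A = 6s²
dA/dt = 12s · ds/dt = 12·5·7 = 420 cm²/s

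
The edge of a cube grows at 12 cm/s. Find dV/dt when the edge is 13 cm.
6084 cm³/s

V = s³
dV/dt = 3s² · ds/dt = 3·13²·12 = 6084 cm³/s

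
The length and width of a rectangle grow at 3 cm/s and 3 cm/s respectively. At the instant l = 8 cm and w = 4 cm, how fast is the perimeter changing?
12 cm/s

P = 2(l + w)
dP/dt = 2(dl/dt + dw/dt) = 2(3 + 3) = 12 cm/s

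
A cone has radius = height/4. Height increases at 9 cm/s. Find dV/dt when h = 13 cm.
1521π/16 cm³/s

V = (1/3)π(h/4)²h = πh³/48
dV/dt = πh²/16 · 9
At h = 13: dV/dt = 1521π/16 cm³/s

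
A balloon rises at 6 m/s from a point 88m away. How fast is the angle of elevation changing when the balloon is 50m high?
0.051542 rad/s

tan(θ) = y/88
sec²(θ) · dθ/dt = (1/88) · dy/dt
dθ/dt = cos²(θ)/88 · 6 = 88/(88² + 50²) · 6
dθ/dt = 0.051542 rad/s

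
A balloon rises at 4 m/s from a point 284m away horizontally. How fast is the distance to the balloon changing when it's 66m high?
132√21253/21253 ≈ 0.9054 m/s

z² = 284² + y²
z = √(284² + 66²) = 2√21253
dz/dt = y/z · dy/dt = 66/(2√21253) · 4 = 132√21253/21253 ≈ 0.9054 m/s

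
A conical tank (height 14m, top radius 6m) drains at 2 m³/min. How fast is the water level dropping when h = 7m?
2/(9π) ≈ 0.07074 m/min

r/h = 6/14, so r = (3/7)h
V = (1/3)πr²h = (1/3)π((3/7)h)²h = (3/49)πh³
dV/dh = (9/49)πh²
dh/dt = (dV/dt)/(dV/dh) = -2/((9/49)π·7²) = -2/(9π) m/min
The level is dropping at 2/(9π) ≈ 0.07074 m/min.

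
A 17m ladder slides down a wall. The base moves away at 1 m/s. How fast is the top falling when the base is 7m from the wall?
7√15/60 ≈ 0.4518 m/s

x² + y² = 17²
2x·dx/dt + 2y·dy/dt = 0
dy/dt = -x/y · dx/dt = -7/(4√15) · 1 = -7√15/60 m/s
The top is descending at 7√15/60 ≈ 0.4518 m/s.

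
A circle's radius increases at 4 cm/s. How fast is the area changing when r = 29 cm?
232π cm²/s

A = πr²
dA/dt = 2πr · dr/dt = 2π(29)(4) = 232π cm²/s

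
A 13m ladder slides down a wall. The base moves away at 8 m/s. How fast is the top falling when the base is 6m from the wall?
48√133/133 ≈ 4.162 m/s

x² + y² = 13²
2x·dx/dt + 2y·dy/dt = 0
dy/dt = -x/y · dx/dt = -6/√133 · 8 = -48√133/133 m/s
The top is descending at 48√133/133 ≈ 4.162 m/s.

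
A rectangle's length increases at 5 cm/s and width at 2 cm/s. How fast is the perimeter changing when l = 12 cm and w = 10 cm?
14 cm/s

P = 2(l + w)
dP/dt = 2(dl/dt + dw/dt) = 2(5 + 2) = 14 cm/s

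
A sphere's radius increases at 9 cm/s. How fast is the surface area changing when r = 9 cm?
648π cm²/s

S = 4πr²
dS/dt = dS/dr · dr/dt = 8πr · 9
At r = 9: dS/dt = 648π cm²/s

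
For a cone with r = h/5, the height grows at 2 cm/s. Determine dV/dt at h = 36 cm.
2592π/25 cm³/s

V = (1/3)π(h/5)²h = πh³/75
dV/dt = πh²/25 · 2
At h = 36: dV/dt = 2592π/25 cm³/s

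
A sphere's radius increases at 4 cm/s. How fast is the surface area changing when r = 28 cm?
896π cm²/s

S = 4πr²
dS/dt = dS/dr · dr/dt = 8πr · 4
At r = 28: dS/dt = 896π cm²/s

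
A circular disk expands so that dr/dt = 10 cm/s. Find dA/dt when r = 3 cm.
60π cm²/s

A = πr²
dA/dt = 2πr · dr/dt = 2π(3)(10) = 60π cm²/s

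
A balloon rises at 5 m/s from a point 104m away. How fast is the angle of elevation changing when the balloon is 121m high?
0.020427 rad/s

tan(θ) = y/104
sec²(θ) · dθ/dt = (1/104) · dy/dt
dθ/dt = cos²(θ)/104 · 5 = 104/(104² + 121²) · 5
dθ/dt = 0.020427 rad/s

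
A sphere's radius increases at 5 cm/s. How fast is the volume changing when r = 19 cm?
7220π cm³/s

V = (4/3)πr³
dV/dt = dV/dr · dr/dt = 4πr² · 5
At r = 19: dV/dt = 7220π cm³/s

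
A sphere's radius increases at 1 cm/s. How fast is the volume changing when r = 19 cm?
1444π cm³/s

V = (4/3)πr³
dV/dt = dV/dr · dr/dt = 4πr² · 1
At r = 19: dV/dt = 1444π cm³/s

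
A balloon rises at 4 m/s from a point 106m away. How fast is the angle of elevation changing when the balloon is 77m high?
0.024701 rad/s

tan(θ) = y/106
sec²(θ) · dθ/dt = (1/106) · dy/dt
dθ/dt = cos²(θ)/106 · 4 = 106/(106² + 77²) · 4
dθ/dt = 0.024701 rad/s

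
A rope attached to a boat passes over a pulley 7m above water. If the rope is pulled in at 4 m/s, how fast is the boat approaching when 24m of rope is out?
96√527/527 ≈ 4.182 m/s

rope² = x² + 7²
x = √(24² - 7²) = √527
dx/dt = (rope/x) · d(rope)/dt = (24/√527) · (-4) = -96√527/527 m/s
The boat approaches at 96√527/527 ≈ 4.182 m/s.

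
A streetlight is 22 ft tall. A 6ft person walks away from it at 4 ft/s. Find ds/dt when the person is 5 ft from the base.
3/2 ft/s

By similar triangles: 22/(x+s) = 6/s
Solving: s = 6x/16
ds/dt = 6/16 · dx/dt = 3/8 · 4 = 3/2 ft/s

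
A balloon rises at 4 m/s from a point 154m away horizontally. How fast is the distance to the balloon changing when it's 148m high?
296√11405/11405 ≈ 2.772 m/s

z² = 154² + y²
z = √(154² + 148²) = 2√11405
dz/dt = y/z · dy/dt = 148/(2√11405) · 4 = 296√11405/11405 ≈ 2.772 m/s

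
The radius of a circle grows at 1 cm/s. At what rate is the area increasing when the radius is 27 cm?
54π cm²/s

A = πr²
dA/dt = 2πr · dr/dt = 2π(27)(1) = 54π cm²/s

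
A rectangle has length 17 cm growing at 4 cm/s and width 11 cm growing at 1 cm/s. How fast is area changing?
61 cm²/s

A = lw
dA/dt = w·dl/dt + l·dw/dt = 11·4 + 17·1 = 61 cm²/s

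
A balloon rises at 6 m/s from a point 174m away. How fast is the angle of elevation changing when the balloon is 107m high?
0.025021 rad/s

tan(θ) = y/174
sec²(θ) · dθ/dt = (1/174) · dy/dt
dθ/dt = cos²(θ)/174 · 6 = 174/(174² + 107²) · 6
dθ/dt = 0.025021 rad/s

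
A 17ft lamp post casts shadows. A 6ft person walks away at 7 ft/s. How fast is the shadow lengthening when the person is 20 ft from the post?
42/11 ft/s

By similar triangles: 17/(x+s) = 6/s
Solving: s = 6x/11
ds/dt = 6/11 · dx/dt = 6/11 · 7 = 42/11 ft/s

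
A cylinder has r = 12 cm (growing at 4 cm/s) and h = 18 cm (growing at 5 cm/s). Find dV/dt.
2448π cm³/s

V = πr²h
dV/dt = 2πrh·dr/dt + πr²·dh/dt
= 2π(12)(18)(4) + π(12)²(5)
= 2448π cm³/s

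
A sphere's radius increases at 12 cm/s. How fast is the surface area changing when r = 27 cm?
2592π cm²/s

S = 4πr²
dS/dt = dS/dr · dr/dt = 8πr · 12
At r = 27: dS/dt = 2592π cm²/s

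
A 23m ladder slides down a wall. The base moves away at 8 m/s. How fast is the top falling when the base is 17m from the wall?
34√15/15 ≈ 8.779 m/s

x² + y² = 23²
2x·dx/dt + 2y·dy/dt = 0
dy/dt = -x/y · dx/dt = -17/(4√15) · 8 = -34√15/15 m/s
The top is descending at 34√15/15 ≈ 8.779 m/s.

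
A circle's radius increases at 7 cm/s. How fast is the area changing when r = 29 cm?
406π cm²/s

A = πr²
dA/dt = 2πr · dr/dt = 2π(29)(7) = 406π cm²/s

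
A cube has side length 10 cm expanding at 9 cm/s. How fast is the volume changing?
2700 cm³/s

V = s³
dV/dt = 3s² · ds/dt = 3·10²·9 = 2700 cm³/s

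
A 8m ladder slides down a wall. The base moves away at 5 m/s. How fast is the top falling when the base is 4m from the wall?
5√3/3 ≈ 2.887 m/s

x² + y² = 8²
2x·dx/dt + 2y·dy/dt = 0
dy/dt = -x/y · dx/dt = -4/(4√3) · 5 = -5√3/3 m/s
The top is descending at 5√3/3 ≈ 2.887 m/s.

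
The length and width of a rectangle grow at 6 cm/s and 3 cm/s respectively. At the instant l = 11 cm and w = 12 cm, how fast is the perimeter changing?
18 cm/s

P = 2(l + w)
dP/dt = 2(dl/dt + dw/dt) = 2(6 + 3) = 18 cm/s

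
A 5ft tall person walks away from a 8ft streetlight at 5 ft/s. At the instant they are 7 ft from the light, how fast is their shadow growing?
25/3 ft/s

By similar triangles: 8/(x+s) = 5/s
Solving: s = 5x/3
ds/dt = 5/3 · dx/dt = 5/3 · 5 = 25/3 ft/s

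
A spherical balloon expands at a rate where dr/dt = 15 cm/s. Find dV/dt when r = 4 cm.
960π cm³/s

V = (4/3)πr³
dV/dt = dV/dr · dr/dt = 4πr² · 15
At r = 4: dV/dt = 960π cm³/s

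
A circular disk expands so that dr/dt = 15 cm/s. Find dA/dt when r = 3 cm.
90π cm²/s

A = πr²
dA/dt = 2πr · dr/dt = 2π(3)(15) = 90π cm²/s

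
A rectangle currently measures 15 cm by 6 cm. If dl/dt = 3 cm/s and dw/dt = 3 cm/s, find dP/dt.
12 cm/s

P = 2(l + w)
dP/dt = 2(dl/dt + dw/dt) = 2(3 + 3) = 12 cm/s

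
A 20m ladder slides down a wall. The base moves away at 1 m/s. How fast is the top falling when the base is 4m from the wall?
√6/12 ≈ 0.2041 m/s

x² + y² = 20²
2x·dx/dt + 2y·dy/dt = 0
dy/dt = -x/y · dx/dt = -4/(8√6) · 1 = -√6/12 m/s
The top is descending at √6/12 ≈ 0.2041 m/s.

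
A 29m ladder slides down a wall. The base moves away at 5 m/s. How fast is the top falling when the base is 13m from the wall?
65√42/168 ≈ 2.507 m/s

x² + y² = 29²
2x·dx/dt + 2y·dy/dt = 0
dy/dt = -x/y · dx/dt = -13/(4√42) · 5 = -65√42/168 m/s
The top is descending at 65√42/168 ≈ 2.507 m/s.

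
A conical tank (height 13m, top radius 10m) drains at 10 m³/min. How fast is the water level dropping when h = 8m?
169/(640π) ≈ 0.08405 m/min

r/h = 10/13, so r = (10/13)h
V = (1/3)πr²h = (1/3)π((10/13)h)²h = (100/507)πh³
dV/dh = (100/169)πh²
dh/dt = (dV/dt)/(dV/dh) = -10/((100/169)π·8²) = -169/(640π) m/min
The level is dropping at 169/(640π) ≈ 0.08405 m/min.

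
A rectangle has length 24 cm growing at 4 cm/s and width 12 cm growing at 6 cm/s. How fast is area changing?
192 cm²/s

A = lw
dA/dt = w·dl/dt + l·dw/dt = 12·4 + 24·6 = 192 cm²/s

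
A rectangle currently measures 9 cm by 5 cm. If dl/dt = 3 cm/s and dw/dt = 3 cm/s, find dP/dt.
12 cm/s

P = 2(l + w)
dP/dt = 2(dl/dt + dw/dt) = 2(3 + 3) = 12 cm/s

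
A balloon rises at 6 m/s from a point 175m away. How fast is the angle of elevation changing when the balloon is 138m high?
0.02114 rad/s

tan(θ) = y/175
sec²(θ) · dθ/dt = (1/175) · dy/dt
dθ/dt = cos²(θ)/175 · 6 = 175/(175² + 138²) · 6
dθ/dt = 0.02114 rad/s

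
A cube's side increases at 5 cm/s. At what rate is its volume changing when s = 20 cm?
6000 cm³/s

V = s³
dV/dt = 3s² · ds/dt = 3·20²·5 = 6000 cm³/s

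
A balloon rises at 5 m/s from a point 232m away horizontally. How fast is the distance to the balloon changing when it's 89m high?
89√61745/12349 ≈ 1.791 m/s

z² = 232² + y²
z = √(232² + 89²) = √61745
dz/dt = y/z · dy/dt = 89/√61745 · 5 = 89√61745/12349 ≈ 1.791 m/s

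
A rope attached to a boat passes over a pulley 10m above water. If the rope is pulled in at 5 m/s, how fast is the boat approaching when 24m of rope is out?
60√119/119 ≈ 5.5 m/s

rope² = x² + 10²
x = √(24² - 10²) = 2√119
dx/dt = (rope/x) · d(rope)/dt = (24/(2√119)) · (-5) = -60√119/119 m/s
The boat approaches at 60√119/119 ≈ 5.5 m/s.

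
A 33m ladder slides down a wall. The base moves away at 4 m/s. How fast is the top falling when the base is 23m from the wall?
23√35/35 ≈ 3.888 m/s

x² + y² = 33²
2x·dx/dt + 2y·dy/dt = 0
dy/dt = -x/y · dx/dt = -23/(4√35) · 4 = -23√35/35 m/s
The top is descending at 23√35/35 ≈ 3.888 m/s.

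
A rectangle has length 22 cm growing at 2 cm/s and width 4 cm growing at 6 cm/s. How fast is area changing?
140 cm²/s

A = lw
dA/dt = w·dl/dt + l·dw/dt = 4·2 + 22·6 = 140 cm²/s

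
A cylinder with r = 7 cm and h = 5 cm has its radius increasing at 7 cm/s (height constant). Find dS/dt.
266π cm²/s

S = 2πrh + 2πr² (lateral + bases)
dS/dt = (2πh + 4πr)·dr/dt = (2π·5 + 4π·7)·7
= 266π cm²/s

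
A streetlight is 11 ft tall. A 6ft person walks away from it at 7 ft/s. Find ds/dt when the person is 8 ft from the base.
42/5 ft/s

By similar triangles: 11/(x+s) = 6/s
Solving: s = 6x/5
ds/dt = 6/5 · dx/dt = 6/5 · 7 = 42/5 ft/s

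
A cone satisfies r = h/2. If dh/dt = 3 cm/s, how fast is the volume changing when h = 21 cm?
1323π/4 cm³/s

V = (1/3)π(h/2)²h = πh³/12
dV/dt = πh²/4 · 3
At h = 21: dV/dt = 1323π/4 cm³/s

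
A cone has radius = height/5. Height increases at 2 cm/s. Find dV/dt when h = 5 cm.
2π cm³/s

V = (1/3)π(h/5)²h = πh³/75
dV/dt = πh²/25 · 2
At h = 5: dV/dt = 2π cm³/s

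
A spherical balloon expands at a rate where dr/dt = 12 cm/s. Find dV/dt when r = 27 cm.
34992π cm³/s

V = (4/3)πr³
dV/dt = dV/dr · dr/dt = 4πr² · 12
At r = 27: dV/dt = 34992π cm³/s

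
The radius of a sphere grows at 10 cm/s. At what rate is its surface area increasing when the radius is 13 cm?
1040π cm²/s

S = 4πr²
dS/dt = dS/dr · dr/dt = 8πr · 10
At r = 13: dS/dt = 1040π cm²/s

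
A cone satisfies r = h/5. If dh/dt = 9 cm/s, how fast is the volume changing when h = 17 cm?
2601π/25 cm³/s

V = (1/3)π(h/5)²h = πh³/75
dV/dt = πh²/25 · 9
At h = 17: dV/dt = 2601π/25 cm³/s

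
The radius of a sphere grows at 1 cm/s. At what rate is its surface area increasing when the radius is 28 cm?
224π cm²/s

S = 4πr²
dS/dt = dS/dr · dr/dt = 8πr · 1
At r = 28: dS/dt = 224π cm²/s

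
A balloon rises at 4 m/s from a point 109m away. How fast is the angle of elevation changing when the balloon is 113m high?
0.017688 rad/s

tan(θ) = y/109
sec²(θ) · dθ/dt = (1/109) · dy/dt
dθ/dt = cos²(θ)/109 · 4 = 109/(109² + 113²) · 4
dθ/dt = 0.017688 rad/s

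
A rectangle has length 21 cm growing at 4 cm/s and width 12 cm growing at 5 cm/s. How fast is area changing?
153 cm²/s

A = lw
dA/dt = w·dl/dt + l·dw/dt = 12·4 + 21·5 = 153 cm²/s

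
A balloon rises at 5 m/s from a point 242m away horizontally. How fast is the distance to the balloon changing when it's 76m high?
38√16085/3217 ≈ 1.498 m/s

z² = 242² + y²
z = √(242² + 76²) = 2√16085
dz/dt = y/z · dy/dt = 76/(2√16085) · 5 = 38√16085/3217 ≈ 1.498 m/s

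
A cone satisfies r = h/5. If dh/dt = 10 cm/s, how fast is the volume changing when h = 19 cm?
722π/5 cm³/s

V = (1/3)π(h/5)²h = πh³/75
dV/dt = πh²/25 · 10
At h = 19: dV/dt = 722π/5 cm³/s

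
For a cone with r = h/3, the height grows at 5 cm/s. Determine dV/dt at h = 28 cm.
3920π/9 cm³/s

V = (1/3)π(h/3)²h = πh³/27
dV/dt = πh²/9 · 5
At h = 28: dV/dt = 3920π/9 cm³/s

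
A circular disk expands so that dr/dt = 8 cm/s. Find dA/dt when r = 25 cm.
400π cm²/s

A = πr²
dA/dt = 2πr · dr/dt = 2π(25)(8) = 400π cm²/s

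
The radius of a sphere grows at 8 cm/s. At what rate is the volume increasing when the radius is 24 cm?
18432π cm³/s

V = (4/3)πr³
dV/dt = dV/dr · dr/dt = 4πr² · 8
At r = 24: dV/dt = 18432π cm³/s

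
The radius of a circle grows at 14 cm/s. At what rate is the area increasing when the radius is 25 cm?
700π cm²/s

A = πr²
dA/dt = 2πr · dr/dt = 2π(25)(14) = 700π cm²/s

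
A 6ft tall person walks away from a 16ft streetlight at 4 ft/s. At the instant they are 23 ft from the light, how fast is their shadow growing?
12/5 ft/s

By similar triangles: 16/(x+s) = 6/s
Solving: s = 6x/10
ds/dt = 6/10 · dx/dt = 3/5 · 4 = 12/5 ft/s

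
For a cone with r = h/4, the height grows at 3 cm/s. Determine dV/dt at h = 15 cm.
675π/16 cm³/s

V = (1/3)π(h/4)²h = πh³/48
dV/dt = πh²/16 · 3
At h = 15: dV/dt = 675π/16 cm³/s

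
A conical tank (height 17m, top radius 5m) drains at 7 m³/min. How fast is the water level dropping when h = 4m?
2023/(400π) ≈ 1.61 m/min

r/h = 5/17, so r = (5/17)h
V = (1/3)πr²h = (1/3)π((5/17)h)²h = (25/867)πh³
dV/dh = (25/289)πh²
dh/dt = (dV/dt)/(dV/dh) = -7/((25/289)π·4²) = -2023/(400π) m/min
The level is dropping at 2023/(400π) ≈ 1.61 m/min.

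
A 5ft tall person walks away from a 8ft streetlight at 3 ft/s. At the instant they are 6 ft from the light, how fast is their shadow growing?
5 ft/s

By similar triangles: 8/(x+s) = 5/s
Solving: s = 5x/3
ds/dt = 5/3 · dx/dt = 5/3 · 3 = 5 ft/s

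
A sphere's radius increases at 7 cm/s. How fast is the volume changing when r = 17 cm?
8092π cm³/s

V = (4/3)πr³
dV/dt = dV/dr · dr/dt = 4πr² · 7
At r = 17: dV/dt = 8092π cm³/s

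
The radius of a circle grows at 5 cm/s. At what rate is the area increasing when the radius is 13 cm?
130π cm²/s

A = πr²
dA/dt = 2πr · dr/dt = 2π(13)(5) = 130π cm²/s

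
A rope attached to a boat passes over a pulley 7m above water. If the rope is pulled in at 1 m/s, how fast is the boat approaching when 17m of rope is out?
17√15/60 ≈ 1.097 m/s

rope² = x² + 7²
x = √(17² - 7²) = 4√15
dx/dt = (rope/x) · d(rope)/dt = (17/(4√15)) · (-1) = -17√15/60 m/s
The boat approaches at 17√15/60 ≈ 1.097 m/s.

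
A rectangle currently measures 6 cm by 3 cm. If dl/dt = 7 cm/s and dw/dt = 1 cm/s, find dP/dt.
16 cm/s

P = 2(l + w)
dP/dt = 2(dl/dt + dw/dt) = 2(7 + 1) = 16 cm/s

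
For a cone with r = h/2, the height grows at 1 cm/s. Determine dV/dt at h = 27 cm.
729π/4 cm³/s

V = (1/3)π(h/2)²h = πh³/12
dV/dt = πh²/4 · 1
At h = 27: dV/dt = 729π/4 cm³/s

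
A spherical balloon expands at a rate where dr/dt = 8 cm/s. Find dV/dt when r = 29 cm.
26912π cm³/s

V = (4/3)πr³
dV/dt = dV/dr · dr/dt = 4πr² · 8
At r = 29: dV/dt = 26912π cm³/s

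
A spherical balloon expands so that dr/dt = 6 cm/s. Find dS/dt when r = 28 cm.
1344π cm²/s

S = 4πr²
dS/dt = dS/dr · dr/dt = 8πr · 6
At r = 28: dS/dt = 1344π cm²/s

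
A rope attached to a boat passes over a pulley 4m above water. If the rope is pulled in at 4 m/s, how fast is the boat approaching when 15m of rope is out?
60√209/209 ≈ 4.15 m/s

rope² = x² + 4²
x = √(15² - 4²) = √209
dx/dt = (rope/x) · d(rope)/dt = (15/√209) · (-4) = -60√209/209 m/s
The boat approaches at 60√209/209 ≈ 4.15 m/s.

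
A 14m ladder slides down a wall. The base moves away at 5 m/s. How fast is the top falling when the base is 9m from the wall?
9√115/23 ≈ 4.196 m/s

x² + y² = 14²
2x·dx/dt + 2y·dy/dt = 0
dy/dt = -x/y · dx/dt = -9/√115 · 5 = -9√115/23 m/s
The top is descending at 9√115/23 ≈ 4.196 m/s.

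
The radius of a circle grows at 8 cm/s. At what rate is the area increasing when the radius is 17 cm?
272π cm²/s

A = πr²
dA/dt = 2πr · dr/dt = 2π(17)(8) = 272π cm²/s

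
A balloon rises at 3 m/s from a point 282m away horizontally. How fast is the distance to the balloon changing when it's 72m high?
36√2353/2353 ≈ 0.7421 m/s

z² = 282² + y²
z = √(282² + 72²) = 6√2353
dz/dt = y/z · dy/dt = 72/(6√2353) · 3 = 36√2353/2353 ≈ 0.7421 m/s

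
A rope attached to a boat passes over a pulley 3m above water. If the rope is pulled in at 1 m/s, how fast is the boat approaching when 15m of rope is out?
5√6/12 ≈ 1.021 m/s

rope² = x² + 3²
x = √(15² - 3²) = 6√6
dx/dt = (rope/x) · d(rope)/dt = (15/(6√6)) · (-1) = -5√6/12 m/s
The boat approaches at 5√6/12 ≈ 1.021 m/s.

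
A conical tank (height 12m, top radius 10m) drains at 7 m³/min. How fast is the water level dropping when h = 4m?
63/(100π) ≈ 0.2005 m/min

r/h = 10/12, so r = (5/6)h
V = (1/3)πr²h = (1/3)π((5/6)h)²h = (25/108)πh³
dV/dh = (25/36)πh²
dh/dt = (dV/dt)/(dV/dh) = -7/((25/36)π·4²) = -63/(100π) m/min
The level is dropping at 63/(100π) ≈ 0.2005 m/min.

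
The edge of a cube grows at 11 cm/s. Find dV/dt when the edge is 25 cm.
20625 cm³/s

V = s³
dV/dt = 3s² · ds/dt = 3·25²·11 = 20625 cm³/s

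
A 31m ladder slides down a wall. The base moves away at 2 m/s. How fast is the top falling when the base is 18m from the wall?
36√13/91 ≈ 1.426 m/s

x² + y² = 31²
2x·dx/dt + 2y·dy/dt = 0
dy/dt = -x/y · dx/dt = -18/(7√13) · 2 = -36√13/91 m/s
The top is descending at 36√13/91 ≈ 1.426 m/s.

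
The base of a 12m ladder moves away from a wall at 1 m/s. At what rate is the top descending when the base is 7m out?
7√95/95 ≈ 0.7182 m/s

x² + y² = 12²
2x·dx/dt + 2y·dy/dt = 0
dy/dt = -x/y · dx/dt = -7/√95 · 1 = -7√95/95 m/s
The top is descending at 7√95/95 ≈ 0.7182 m/s.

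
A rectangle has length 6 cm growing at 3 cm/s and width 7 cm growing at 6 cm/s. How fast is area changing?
57 cm²/s

A = lw
dA/dt = w·dl/dt + l·dw/dt = 7·3 + 6·6 = 57 cm²/s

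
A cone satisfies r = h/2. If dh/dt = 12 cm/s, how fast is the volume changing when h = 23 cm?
1587π cm³/s

V = (1/3)π(h/2)²h = πh³/12
dV/dt = πh²/4 · 12
At h = 23: dV/dt = 1587π cm³/s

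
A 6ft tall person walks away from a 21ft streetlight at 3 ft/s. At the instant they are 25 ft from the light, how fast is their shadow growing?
6/5 ft/s

By similar triangles: 21/(x+s) = 6/s
Solving: s = 6x/15
ds/dt = 6/15 · dx/dt = 2/5 · 3 = 6/5 ft/s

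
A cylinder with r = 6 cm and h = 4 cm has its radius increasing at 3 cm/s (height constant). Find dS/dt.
96π cm²/s

S = 2πrh + 2πr² (lateral + bases)
dS/dt = (2πh + 4πr)·dr/dt = (2π·4 + 4π·6)·3
= 96π cm²/s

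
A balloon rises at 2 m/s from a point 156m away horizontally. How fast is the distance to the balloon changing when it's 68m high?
17√1810/905 ≈ 0.7992 m/s

z² = 156² + y²
z = √(156² + 68²) = 4√1810
dz/dt = y/z · dy/dt = 68/(4√1810) · 2 = 17√1810/905 ≈ 0.7992 m/s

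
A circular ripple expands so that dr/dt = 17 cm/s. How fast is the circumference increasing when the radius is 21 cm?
34π cm/s

C = 2πr
dC/dt = 2π · dr/dt = 2π · 17 = 34π cm/s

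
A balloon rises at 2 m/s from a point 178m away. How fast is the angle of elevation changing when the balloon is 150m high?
0.00657 rad/s

tan(θ) = y/178
sec²(θ) · dθ/dt = (1/178) · dy/dt
dθ/dt = cos²(θ)/178 · 2 = 178/(178² + 150²) · 2
dθ/dt = 0.00657 rad/s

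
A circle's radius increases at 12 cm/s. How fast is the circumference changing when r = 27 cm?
24π cm/s

C = 2πr
dC/dt = 2π · dr/dt = 2π · 12 = 24π cm/s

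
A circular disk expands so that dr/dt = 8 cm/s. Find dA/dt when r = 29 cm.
464π cm²/s

A = πr²
dA/dt = 2πr · dr/dt = 2π(29)(8) = 464π cm²/s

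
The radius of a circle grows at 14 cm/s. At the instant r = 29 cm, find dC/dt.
28π cm/s

C = 2πr
dC/dt = 2π · dr/dt = 2π · 14 = 28π cm/s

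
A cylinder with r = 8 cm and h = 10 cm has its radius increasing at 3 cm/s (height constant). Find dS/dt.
156π cm²/s

S = 2πrh + 2πr² (lateral + bases)
dS/dt = (2πh + 4πr)·dr/dt = (2π·10 + 4π·8)·3
= 156π cm²/s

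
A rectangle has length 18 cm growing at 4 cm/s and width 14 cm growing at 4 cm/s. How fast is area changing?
128 cm²/s

A = lw
dA/dt = w·dl/dt + l·dw/dt = 14·4 + 18·4 = 128 cm²/s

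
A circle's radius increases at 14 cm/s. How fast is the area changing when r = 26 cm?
728π cm²/s

A = πr²
dA/dt = 2πr · dr/dt = 2π(26)(14) = 728π cm²/s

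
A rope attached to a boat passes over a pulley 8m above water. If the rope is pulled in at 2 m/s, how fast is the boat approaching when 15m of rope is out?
30√161/161 ≈ 2.364 m/s

rope² = x² + 8²
x = √(15² - 8²) = √161
dx/dt = (rope/x) · d(rope)/dt = (15/√161) · (-2) = -30√161/161 m/s
The boat approaches at 30√161/161 ≈ 2.364 m/s.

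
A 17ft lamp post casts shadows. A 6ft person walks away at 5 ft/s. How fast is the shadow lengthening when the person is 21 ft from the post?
30/11 ft/s

By similar triangles: 17/(x+s) = 6/s
Solving: s = 6x/11
ds/dt = 6/11 · dx/dt = 6/11 · 5 = 30/11 ft/s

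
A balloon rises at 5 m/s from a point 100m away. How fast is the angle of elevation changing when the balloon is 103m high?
0.024261 rad/s

tan(θ) = y/100
sec²(θ) · dθ/dt = (1/100) · dy/dt
dθ/dt = cos²(θ)/100 · 5 = 100/(100² + 103²) · 5
dθ/dt = 0.024261 rad/s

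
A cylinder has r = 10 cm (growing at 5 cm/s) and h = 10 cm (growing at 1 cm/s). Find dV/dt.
1100π cm³/s

V = πr²h
dV/dt = 2πrh·dr/dt + πr²·dh/dt
= 2π(10)(10)(5) + π(10)²(1)
= 1100π cm³/s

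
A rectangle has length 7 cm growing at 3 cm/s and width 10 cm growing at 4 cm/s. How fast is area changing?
58 cm²/s

A = lw
dA/dt = w·dl/dt + l·dw/dt = 10·3 + 7·4 = 58 cm²/s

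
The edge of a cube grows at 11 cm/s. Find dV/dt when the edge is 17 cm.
9537 cm³/s

V = s³
dV/dt = 3s² · ds/dt = 3·17²·11 = 9537 cm³/s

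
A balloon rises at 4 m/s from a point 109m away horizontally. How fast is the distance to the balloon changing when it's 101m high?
202√22082/11041 ≈ 2.719 m/s

z² = 109² + y²
z = √(109² + 101²) = √22082
dz/dt = y/z · dy/dt = 101/√22082 · 4 = 202√22082/11041 ≈ 2.719 m/s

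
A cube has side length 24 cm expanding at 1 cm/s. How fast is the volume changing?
1728 cm³/s

V = s³
dV/dt = 3s² · ds/dt = 3·24²·1 = 1728 cm³/s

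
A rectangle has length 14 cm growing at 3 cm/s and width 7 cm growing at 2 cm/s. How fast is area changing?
49 cm²/s

A = lw
dA/dt = w·dl/dt + l·dw/dt = 7·3 + 14·2 = 49 cm²/s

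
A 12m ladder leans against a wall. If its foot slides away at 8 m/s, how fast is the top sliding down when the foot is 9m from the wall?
24√7/7 ≈ 9.071 m/s

x² + y² = 12²
2x·dx/dt + 2y·dy/dt = 0
dy/dt = -x/y · dx/dt = -9/(3√7) · 8 = -24√7/7 m/s
The top is descending at 24√7/7 ≈ 9.071 m/s.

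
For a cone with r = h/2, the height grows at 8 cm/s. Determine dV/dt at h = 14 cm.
392π cm³/s

V = (1/3)π(h/2)²h = πh³/12
dV/dt = πh²/4 · 8
At h = 14: dV/dt = 392π cm³/s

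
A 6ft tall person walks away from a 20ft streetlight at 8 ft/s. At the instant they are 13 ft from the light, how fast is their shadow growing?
24/7 ft/s

By similar triangles: 20/(x+s) = 6/s
Solving: s = 6x/14
ds/dt = 6/14 · dx/dt = 3/7 · 8 = 24/7 ft/s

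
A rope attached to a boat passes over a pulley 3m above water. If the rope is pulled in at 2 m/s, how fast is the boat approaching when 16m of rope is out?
32√247/247 ≈ 2.036 m/s

rope² = x² + 3²
x = √(16² - 3²) = √247
dx/dt = (rope/x) · d(rope)/dt = (16/√247) · (-2) = -32√247/247 m/s
The boat approaches at 32√247/247 ≈ 2.036 m/s.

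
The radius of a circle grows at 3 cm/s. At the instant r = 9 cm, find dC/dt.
6π cm/s

C = 2πr
dC/dt = 2π · dr/dt = 2π · 3 = 6π cm/s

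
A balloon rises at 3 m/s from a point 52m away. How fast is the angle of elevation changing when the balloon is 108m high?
0.010857 rad/s

tan(θ) = y/52
sec²(θ) · dθ/dt = (1/52) · dy/dt
dθ/dt = cos²(θ)/52 · 3 = 52/(52² + 108²) · 3
dθ/dt = 0.010857 rad/s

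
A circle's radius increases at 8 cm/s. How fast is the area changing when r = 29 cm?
464π cm²/s

A = πr²
dA/dt = 2πr · dr/dt = 2π(29)(8) = 464π cm²/s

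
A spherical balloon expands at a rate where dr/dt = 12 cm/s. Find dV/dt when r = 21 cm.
21168π cm³/s

V = (4/3)πr³
dV/dt = dV/dr · dr/dt = 4πr² · 12
At r = 21: dV/dt = 21168π cm³/s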